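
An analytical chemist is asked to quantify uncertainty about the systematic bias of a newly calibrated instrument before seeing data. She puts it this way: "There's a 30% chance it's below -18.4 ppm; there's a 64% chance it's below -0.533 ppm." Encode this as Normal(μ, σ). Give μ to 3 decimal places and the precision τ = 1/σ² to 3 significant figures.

The p-quantile of Normal(μ,σ) is μ + z_p·σ, with z_{0.3} = -0.5244 and z_{0.64} = 0.3585.
Eliminate σ: μ = (z₂·x₁ − z₁·x₂)/(z₂ − z₁) = (0.3585·-18.4 − (-0.5244)·-0.533)/0.8829 = -7.787.
Then σ = (x₂ − x₁)/(z₂ − z₁) = (-0.533 − -18.4)/0.8829 = 20.238.
Precision τ = 1/σ² = 1/20.24² = 0.00244.

μ = -7.787, τ = 0.00244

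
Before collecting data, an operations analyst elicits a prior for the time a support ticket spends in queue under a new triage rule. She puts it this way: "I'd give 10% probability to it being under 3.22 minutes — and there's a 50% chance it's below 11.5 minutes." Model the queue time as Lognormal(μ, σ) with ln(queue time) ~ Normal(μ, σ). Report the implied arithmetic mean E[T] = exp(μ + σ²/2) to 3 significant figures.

E[T] ≈ 18.8 minutes

If T ~ Lognormal(μ,σ) then ln T ~ Normal(μ,σ), so the p-quantile of ln T is μ + z_p·σ.
ln(3.22) = 1.169 and ln(11.5) = 2.442; z_{0.1} = -1.282, z_{0.5} = 0.
σ = (2.442 − 1.169)/(0 − (-1.282)) = 0.993.
μ = 1.169 − (-1.282)·0.993 = 2.442.
E[T] = exp(μ + σ²/2) = exp(2.442 + 0.4933) = 18.8 minutes.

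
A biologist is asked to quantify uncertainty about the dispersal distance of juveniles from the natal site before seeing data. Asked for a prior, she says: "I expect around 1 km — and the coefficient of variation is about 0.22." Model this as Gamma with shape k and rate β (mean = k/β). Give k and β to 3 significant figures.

For Gamma(k, rate β): mean = k/β, variance = k/β², so CV = 1/√k.
CV = 0.22, hence k = 1/CV² = 20.7.
Then β = k/mean = 20.7/1 = 20.7.

k ≈ 20.7, β ≈ 20.7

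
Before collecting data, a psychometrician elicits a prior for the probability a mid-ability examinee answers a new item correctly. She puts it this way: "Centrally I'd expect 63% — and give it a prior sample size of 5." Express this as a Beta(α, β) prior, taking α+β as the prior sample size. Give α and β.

α = 3.15, β = 1.85

Under the effective-sample-size interpretation, Beta(α, β) has prior mean α/(α+β) and prior sample size α+β.
So α+β = 5 and α/(α+β) = 0.63, giving α = 0.63·5 = 3.15 and β = 5 − 3.15 = 1.85.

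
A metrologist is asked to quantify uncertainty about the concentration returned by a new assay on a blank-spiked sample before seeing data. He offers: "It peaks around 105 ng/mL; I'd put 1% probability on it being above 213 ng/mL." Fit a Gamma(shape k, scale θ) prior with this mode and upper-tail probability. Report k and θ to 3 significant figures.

Gamma(k,θ) with k>1 has mode (k−1)θ, so θ = 105/(k−1).
Need P(X < 213) = 0.99 with θ tied to k this way. Start at k = 2, θ = 105: P(X<213) ≈ 0.602.
Too low — raise k to concentrate. Iterating converges to k ≈ 10.8.
Then θ = 105/(10.8−1) ≈ 10.7.

k ≈ 10.8, θ ≈ 10.7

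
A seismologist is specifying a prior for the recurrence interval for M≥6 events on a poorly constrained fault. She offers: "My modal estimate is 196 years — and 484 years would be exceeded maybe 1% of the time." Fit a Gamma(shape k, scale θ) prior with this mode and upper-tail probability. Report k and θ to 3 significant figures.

Gamma(k,θ) with k>1 has mode (k−1)θ, so θ = 196/(k−1).
Need P(X < 484) = 0.99 with θ tied to k this way. Start at k = 2, θ = 196: P(X<484) ≈ 0.706.
Too low — raise k to concentrate. Iterating converges to k ≈ 6.76.
Then θ = 196/(6.76−1) ≈ 34.

k ≈ 6.76, θ ≈ 34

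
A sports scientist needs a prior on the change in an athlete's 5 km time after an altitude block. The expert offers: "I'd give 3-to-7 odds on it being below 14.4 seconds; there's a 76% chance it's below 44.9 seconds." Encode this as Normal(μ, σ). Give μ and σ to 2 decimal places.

μ = 27.40, σ = 24.78

The p-quantile of Normal(μ,σ) is μ + z_p·σ, with z_{0.3} = -0.5244 and z_{0.76} = 0.7063.
Eliminate σ: μ = (z₂·x₁ − z₁·x₂)/(z₂ − z₁) = (0.7063·14.4 − (-0.5244)·44.9)/1.231 = 27.40.
Then σ = (x₂ − x₁)/(z₂ − z₁) = (44.9 − 14.4)/1.231 = 24.78.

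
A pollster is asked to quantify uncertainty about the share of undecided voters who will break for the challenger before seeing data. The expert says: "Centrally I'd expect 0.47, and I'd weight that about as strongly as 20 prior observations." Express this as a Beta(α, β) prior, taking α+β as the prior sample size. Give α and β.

Under the effective-sample-size interpretation, Beta(α, β) has prior mean α/(α+β) and prior sample size α+β.
So α+β = 20 and α/(α+β) = 0.47, giving α = 0.47·20 = 9.4 and β = 20 − 9.4 = 10.6.

α = 9.4, β = 10.6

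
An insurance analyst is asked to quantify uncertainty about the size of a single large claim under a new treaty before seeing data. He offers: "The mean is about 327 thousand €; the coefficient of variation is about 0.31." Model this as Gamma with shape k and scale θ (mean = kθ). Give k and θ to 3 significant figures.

For Gamma(k, scale θ): mean = kθ, variance = kθ², so CV = 1/√k.
CV = 0.31, hence k = 1/CV² = 10.4.
Then θ = mean/k = 327/10.4 = 31.4.

k ≈ 10.4, θ ≈ 31.4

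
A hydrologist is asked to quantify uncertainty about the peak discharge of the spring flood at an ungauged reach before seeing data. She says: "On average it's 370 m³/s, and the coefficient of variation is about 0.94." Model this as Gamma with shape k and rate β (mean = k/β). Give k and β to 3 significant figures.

k ≈ 1.13, β ≈ 0.00306

For Gamma(k, rate β): mean = k/β, variance = k/β², so CV = 1/√k.
CV = 0.94, hence k = 1/CV² = 1.13.
Then β = k/mean = 1.13/370 = 0.00306.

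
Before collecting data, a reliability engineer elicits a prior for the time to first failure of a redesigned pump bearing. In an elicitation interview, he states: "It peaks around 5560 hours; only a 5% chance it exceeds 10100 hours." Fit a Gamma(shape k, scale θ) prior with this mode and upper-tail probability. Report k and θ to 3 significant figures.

k ≈ 8.82, θ ≈ 711

Gamma(k,θ) with k>1 has mode (k−1)θ, so θ = 5560/(k−1).
Need P(X < 10100) = 0.95 with θ tied to k this way. Start at k = 2, θ = 5560: P(X<10100) ≈ 0.542.
Too low — raise k to concentrate. Iterating converges to k ≈ 8.82.
Then θ = 5560/(8.82−1) ≈ 711.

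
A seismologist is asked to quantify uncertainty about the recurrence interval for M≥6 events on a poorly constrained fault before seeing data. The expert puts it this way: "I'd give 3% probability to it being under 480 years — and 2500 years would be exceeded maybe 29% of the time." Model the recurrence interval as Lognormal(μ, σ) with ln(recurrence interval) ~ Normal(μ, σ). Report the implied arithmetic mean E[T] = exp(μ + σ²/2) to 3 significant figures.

If T ~ Lognormal(μ,σ) then ln T ~ Normal(μ,σ), so the p-quantile of ln T is μ + z_p·σ.
ln(480) = 6.174 and ln(2500) = 7.824; z_{0.03} = -1.881, z_{0.71} = 0.5534.
σ = (7.824 − 6.174)/(0.5534 − (-1.881)) = 0.678.
μ = 6.174 − (-1.881)·0.678 = 7.449.
E[T] = exp(μ + σ²/2) = exp(7.449 + 0.2298) = 2160 years.

E[T] ≈ 2160 years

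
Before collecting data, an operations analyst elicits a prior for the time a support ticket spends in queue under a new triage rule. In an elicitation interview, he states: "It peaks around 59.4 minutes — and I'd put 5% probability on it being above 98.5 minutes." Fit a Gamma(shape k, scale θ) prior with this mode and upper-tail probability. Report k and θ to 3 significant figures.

Gamma(k,θ) with k>1 has mode (k−1)θ, so θ = 59.4/(k−1).
Need P(X < 98.5) = 0.95 with θ tied to k this way. Start at k = 2, θ = 59.4: P(X<98.5) ≈ 0.494.
Too low — raise k to concentrate. Iterating converges to k ≈ 11.9.
Then θ = 59.4/(11.9−1) ≈ 5.44.

k ≈ 11.9, θ ≈ 5.44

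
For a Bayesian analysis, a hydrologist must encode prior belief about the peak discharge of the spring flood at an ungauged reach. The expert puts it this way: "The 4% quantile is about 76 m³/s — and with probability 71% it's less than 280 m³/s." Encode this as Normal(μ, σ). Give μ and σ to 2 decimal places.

μ = 231.00, σ = 88.54

The p-quantile of Normal(μ,σ) is μ + z_p·σ, with z_{0.04} = -1.751 and z_{0.71} = 0.5534.
Eliminate σ: μ = (z₂·x₁ − z₁·x₂)/(z₂ − z₁) = (0.5534·76 − (-1.751)·280)/2.304 = 231.00.
Then σ = (x₂ − x₁)/(z₂ − z₁) = (280 − 76)/2.304 = 88.54.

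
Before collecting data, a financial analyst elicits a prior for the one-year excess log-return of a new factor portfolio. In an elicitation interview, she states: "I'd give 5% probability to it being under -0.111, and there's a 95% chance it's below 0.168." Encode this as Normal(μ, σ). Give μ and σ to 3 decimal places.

μ = 0.029, σ = 0.085

For Normal(μ,σ), the p-quantile is μ + z_p·σ. Here z_{0.05} = -1.645, z_{0.95} = 1.645.
So -0.111 = μ − 1.645σ and 0.168 = μ + 1.645σ.
Subtracting: σ = (0.168 − -0.111)/(1.645 − (-1.645)) = 0.085.
Then μ = -0.111 − (-1.645)·0.085 = 0.029.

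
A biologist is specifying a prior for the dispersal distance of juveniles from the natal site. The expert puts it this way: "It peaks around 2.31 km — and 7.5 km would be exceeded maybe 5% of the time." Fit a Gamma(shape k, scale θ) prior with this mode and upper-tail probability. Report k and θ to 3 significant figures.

k ≈ 2.89, θ ≈ 1.22

Gamma(k,θ) with k>1 has mode (k−1)θ, so θ = 2.31/(k−1).
Need P(X < 7.5) = 0.95 with θ tied to k this way. Start at k = 2, θ = 2.31: P(X<7.5) ≈ 0.835.
Too low — raise k to concentrate. Iterating converges to k ≈ 2.89.
Then θ = 2.31/(2.89−1) ≈ 1.22.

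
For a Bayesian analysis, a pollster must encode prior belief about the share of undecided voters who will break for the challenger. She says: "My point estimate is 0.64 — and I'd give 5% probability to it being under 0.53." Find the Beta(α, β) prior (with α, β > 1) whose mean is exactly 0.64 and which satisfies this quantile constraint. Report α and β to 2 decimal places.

α ≈ 34.24, β ≈ 19.26

With mean 0.64 fixed, write α = 0.64s, β = 0.36s where s = α+β.
Need P(θ < 0.53) = 0.05 under Beta(0.64s, 0.36s). Normal approximation: (q−m)/√(m(1−m)/s) ≈ z_{0.05} = -1.64, so s ≈ 0.64·0.36·(-1.64)²/(0.53−0.64)² = 51.5.
At s = 51.5: P(θ<0.53) ≈ 0.053. Adjusting to match 0.05 gives s ≈ 53.50.
So α = 0.64·53.50 ≈ 34.24, β = 0.36·53.50 ≈ 19.26.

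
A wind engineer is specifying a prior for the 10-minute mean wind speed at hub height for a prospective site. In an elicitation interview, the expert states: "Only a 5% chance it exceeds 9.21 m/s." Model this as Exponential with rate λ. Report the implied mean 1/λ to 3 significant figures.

P(T > 9.21) = e^(−λ·9.21) = 0.05, so λ = −ln(0.05)/9.21 = 0.325.
Mean = 1/λ = 3.07 m/s.

mean ≈ 3.07 m/s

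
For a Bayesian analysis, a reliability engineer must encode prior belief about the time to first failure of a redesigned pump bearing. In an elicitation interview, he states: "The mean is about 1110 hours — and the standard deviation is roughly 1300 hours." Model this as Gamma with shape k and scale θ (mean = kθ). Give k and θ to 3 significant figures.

For Gamma(k, scale θ): mean = kθ, variance = kθ², so CV = 1/√k.
CV = SD/mean = 1300/1110 = 1.171, hence k = 1/CV² = 0.729.
Then θ = mean/k = 1110/0.729 = 1520.

k ≈ 0.729, θ ≈ 1520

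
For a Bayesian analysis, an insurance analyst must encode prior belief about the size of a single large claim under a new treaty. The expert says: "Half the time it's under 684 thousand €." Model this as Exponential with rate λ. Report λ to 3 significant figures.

Exponential median = ln 2 / λ, so λ = ln 2 / 684.0 = 0.00101.

λ ≈ 0.00101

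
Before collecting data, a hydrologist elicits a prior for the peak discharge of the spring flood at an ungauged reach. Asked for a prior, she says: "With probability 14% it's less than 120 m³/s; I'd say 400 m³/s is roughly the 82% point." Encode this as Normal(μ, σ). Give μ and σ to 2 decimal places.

The p-quantile of Normal(μ,σ) is μ + z_p·σ, with z_{0.14} = -1.08 and z_{0.82} = 0.9154.
Eliminate σ: μ = (z₂·x₁ − z₁·x₂)/(z₂ − z₁) = (0.9154·120 − (-1.08)·400)/1.996 = 271.57.
Then σ = (x₂ − x₁)/(z₂ − z₁) = (400 − 120)/1.996 = 140.30.

μ = 271.57, σ = 140.30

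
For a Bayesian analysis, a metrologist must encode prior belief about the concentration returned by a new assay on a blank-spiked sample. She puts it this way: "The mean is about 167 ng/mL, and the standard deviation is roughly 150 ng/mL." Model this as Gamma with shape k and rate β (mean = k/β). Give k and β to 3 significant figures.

For Gamma(k, rate β): mean = k/β, variance = k/β², so CV = 1/√k.
CV = SD/mean = 150/167 = 0.8982, hence k = 1/CV² = 1.24.
Then β = k/mean = 1.24/167 = 0.00742.

k ≈ 1.24, β ≈ 0.00742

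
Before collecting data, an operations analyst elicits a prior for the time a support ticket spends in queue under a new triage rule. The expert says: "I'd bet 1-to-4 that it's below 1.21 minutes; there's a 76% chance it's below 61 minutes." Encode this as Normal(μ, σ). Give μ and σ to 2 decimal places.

μ = 33.72, σ = 38.63

The p-quantile of Normal(μ,σ) is μ + z_p·σ, with z_{0.2} = -0.8416 and z_{0.76} = 0.7063.
Eliminate σ: μ = (z₂·x₁ − z₁·x₂)/(z₂ − z₁) = (0.7063·1.21 − (-0.8416)·61)/1.548 = 33.72.
Then σ = (x₂ − x₁)/(z₂ − z₁) = (61 − 1.21)/1.548 = 38.63.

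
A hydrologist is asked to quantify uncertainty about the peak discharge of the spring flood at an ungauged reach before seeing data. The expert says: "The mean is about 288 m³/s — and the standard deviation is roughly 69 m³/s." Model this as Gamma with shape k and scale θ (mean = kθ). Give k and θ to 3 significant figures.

For Gamma(k, scale θ): mean = kθ, variance = kθ², so CV = 1/√k.
CV = SD/mean = 69/288 = 0.2396, hence k = 1/CV² = 17.4.
Then θ = mean/k = 288/17.4 = 16.5.

k ≈ 17.4, θ ≈ 16.5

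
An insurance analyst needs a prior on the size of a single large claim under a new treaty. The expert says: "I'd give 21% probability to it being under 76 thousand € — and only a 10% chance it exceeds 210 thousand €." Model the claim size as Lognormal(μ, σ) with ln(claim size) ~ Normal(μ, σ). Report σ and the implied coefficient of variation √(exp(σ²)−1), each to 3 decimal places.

If T ~ Lognormal(μ,σ) then ln T ~ Normal(μ,σ), so the p-quantile of ln T is μ + z_p·σ.
ln(76) = 4.331 and ln(210) = 5.347; z_{0.21} = -0.8064, z_{0.9} = 1.282.
σ = (5.347 − 4.331)/(1.282 − (-0.8064)) = 0.487.
μ = 4.331 − (-0.8064)·0.487 = 4.723.
CV = √(exp(σ²)−1) = √(exp(0.2370)−1) = 0.517.

σ ≈ 0.487, CV ≈ 0.517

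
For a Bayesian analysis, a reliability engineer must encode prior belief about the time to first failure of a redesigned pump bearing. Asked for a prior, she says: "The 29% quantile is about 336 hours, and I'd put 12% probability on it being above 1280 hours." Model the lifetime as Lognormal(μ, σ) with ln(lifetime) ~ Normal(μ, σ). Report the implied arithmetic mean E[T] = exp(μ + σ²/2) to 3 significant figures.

E[T] ≈ 696 hours

If T ~ Lognormal(μ,σ) then ln T ~ Normal(μ,σ), so the p-quantile of ln T is μ + z_p·σ.
ln(336) = 5.817 and ln(1280) = 7.155; z_{0.29} = -0.5534, z_{0.88} = 1.175.
σ = (7.155 − 5.817)/(1.175 − (-0.5534)) = 0.774.
μ = 5.817 − (-0.5534)·0.774 = 6.245.
E[T] = exp(μ + σ²/2) = exp(6.245 + 0.2994) = 696 hours.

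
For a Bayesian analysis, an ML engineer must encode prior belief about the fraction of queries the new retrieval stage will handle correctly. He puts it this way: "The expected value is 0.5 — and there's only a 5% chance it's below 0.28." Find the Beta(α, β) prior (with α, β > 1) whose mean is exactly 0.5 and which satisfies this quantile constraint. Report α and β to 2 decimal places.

With mean 0.5 fixed, write α = 0.5s, β = 0.5s where s = α+β.
Need P(θ < 0.28) = 0.05 under Beta(0.5s, 0.5s). Normal approximation: (q−m)/√(m(1−m)/s) ≈ z_{0.05} = -1.64, so s ≈ 0.5·0.5·(-1.64)²/(0.28−0.5)² = 14.0.
At s = 14.0: P(θ<0.28) ≈ 0.044. Adjusting to match 0.05 gives s ≈ 13.05.
So α = 0.5·13.05 ≈ 6.53, β = 0.5·13.05 ≈ 6.53.

α ≈ 6.53, β ≈ 6.53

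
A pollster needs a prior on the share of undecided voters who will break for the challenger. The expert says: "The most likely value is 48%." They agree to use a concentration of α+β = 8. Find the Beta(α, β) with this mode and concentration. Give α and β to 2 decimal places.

For α,β > 1 the Beta mode is (α−1)/(α+β−2). With α+β = 8, the mode is (α−1)/6.
Set (α−1)/6 = 0.48 → α = 1 + 0.48·6 = 3.88.
β = 8 − α = 4.12.

α = 3.88, β = 4.12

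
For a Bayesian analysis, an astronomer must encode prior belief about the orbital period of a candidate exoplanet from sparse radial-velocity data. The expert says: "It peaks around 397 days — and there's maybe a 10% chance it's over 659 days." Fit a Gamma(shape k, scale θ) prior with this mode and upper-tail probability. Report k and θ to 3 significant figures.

Gamma(k,θ) with k>1 has mode (k−1)θ, so θ = 397/(k−1).
Need P(X < 659) = 0.9 with θ tied to k this way. Start at k = 2, θ = 397: P(X<659) ≈ 0.494.
Too low — raise k to concentrate. Iterating converges to k ≈ 8.35.
Then θ = 397/(8.35−1) ≈ 54.

k ≈ 8.35, θ ≈ 54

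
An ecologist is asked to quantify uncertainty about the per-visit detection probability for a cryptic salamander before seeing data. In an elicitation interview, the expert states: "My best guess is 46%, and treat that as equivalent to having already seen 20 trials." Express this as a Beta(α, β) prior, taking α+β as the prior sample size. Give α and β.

Under the effective-sample-size interpretation, Beta(α, β) has prior mean α/(α+β) and prior sample size α+β.
So α+β = 20 and α/(α+β) = 0.46, giving α = 0.46·20 = 9.2 and β = 20 − 9.2 = 10.8.

α = 9.2, β = 10.8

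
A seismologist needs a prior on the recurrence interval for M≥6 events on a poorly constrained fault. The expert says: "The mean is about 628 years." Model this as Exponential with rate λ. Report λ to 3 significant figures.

λ ≈ 0.00159

Exponential mean = 1/λ, so λ = 1/628.0 = 0.00159.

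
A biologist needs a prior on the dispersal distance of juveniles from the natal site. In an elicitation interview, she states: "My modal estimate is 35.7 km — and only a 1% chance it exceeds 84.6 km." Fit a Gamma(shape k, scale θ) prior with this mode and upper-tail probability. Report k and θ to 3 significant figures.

k ≈ 7.38, θ ≈ 5.6

Gamma(k,θ) with k>1 has mode (k−1)θ, so θ = 35.7/(k−1).
Need P(X < 84.6) = 0.99 with θ tied to k this way. Start at k = 2, θ = 35.7: P(X<84.6) ≈ 0.685.
Too low — raise k to concentrate. Iterating converges to k ≈ 7.38.
Then θ = 35.7/(7.38−1) ≈ 5.6.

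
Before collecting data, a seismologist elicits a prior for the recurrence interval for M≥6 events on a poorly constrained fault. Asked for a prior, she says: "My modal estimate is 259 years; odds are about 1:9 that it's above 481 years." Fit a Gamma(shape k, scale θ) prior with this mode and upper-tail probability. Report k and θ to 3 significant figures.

k ≈ 5.98, θ ≈ 52

Gamma(k,θ) with k>1 has mode (k−1)θ, so θ = 259/(k−1).
Need P(X < 481) = 0.9 with θ tied to k this way. Start at k = 2, θ = 259: P(X<481) ≈ 0.554.
Too low — raise k to concentrate. Iterating converges to k ≈ 5.98.
Then θ = 259/(5.98−1) ≈ 52.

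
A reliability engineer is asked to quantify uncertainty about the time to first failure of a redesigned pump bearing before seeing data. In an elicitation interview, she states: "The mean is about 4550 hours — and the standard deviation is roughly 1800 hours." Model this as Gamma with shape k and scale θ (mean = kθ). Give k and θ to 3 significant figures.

For Gamma(k, scale θ): mean = kθ, variance = kθ², so CV = 1/√k.
CV = SD/mean = 1800/4550 = 0.3956, hence k = 1/CV² = 6.39.
Then θ = mean/k = 4550/6.39 = 712.

k ≈ 6.39, θ ≈ 712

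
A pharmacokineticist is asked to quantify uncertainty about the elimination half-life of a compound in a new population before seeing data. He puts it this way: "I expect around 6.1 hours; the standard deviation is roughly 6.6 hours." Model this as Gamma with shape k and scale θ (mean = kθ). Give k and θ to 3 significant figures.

k ≈ 0.854, θ ≈ 7.14

For Gamma(k, scale θ): mean = kθ, variance = kθ², so CV = 1/√k.
CV = SD/mean = 6.6/6.1 = 1.082, hence k = 1/CV² = 0.854.
Then θ = mean/k = 6.1/0.854 = 7.14.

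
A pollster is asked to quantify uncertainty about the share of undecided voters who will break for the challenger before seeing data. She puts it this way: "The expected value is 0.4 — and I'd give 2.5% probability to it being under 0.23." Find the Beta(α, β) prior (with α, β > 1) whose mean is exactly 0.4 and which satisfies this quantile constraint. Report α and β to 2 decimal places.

With mean 0.4 fixed, write α = 0.4s, β = 0.6s where s = α+β.
Need P(θ < 0.23) = 0.025 under Beta(0.4s, 0.6s). Normal approximation: (q−m)/√(m(1−m)/s) ≈ z_{0.025} = -1.96, so s ≈ 0.4·0.6·(-1.96)²/(0.23−0.4)² = 31.9.
At s = 31.9: P(θ<0.23) ≈ 0.018. Adjusting to match 0.025 gives s ≈ 28.00.
So α = 0.4·28.00 ≈ 11.20, β = 0.6·28.00 ≈ 16.80.

α ≈ 11.20, β ≈ 16.80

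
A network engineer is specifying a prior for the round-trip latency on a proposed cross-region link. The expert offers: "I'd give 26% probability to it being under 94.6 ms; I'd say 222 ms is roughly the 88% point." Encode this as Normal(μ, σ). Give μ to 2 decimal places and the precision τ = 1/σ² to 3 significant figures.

The p-quantile of Normal(μ,σ) is μ + z_p·σ, with z_{0.26} = -0.6433 and z_{0.88} = 1.175.
Eliminate σ: μ = (z₂·x₁ − z₁·x₂)/(z₂ − z₁) = (1.175·94.6 − (-0.6433)·222)/1.818 = 139.68.
Then σ = (x₂ − x₁)/(z₂ − z₁) = (222 − 94.6)/1.818 = 70.06.
Precision τ = 1/σ² = 1/70.06² = 0.000204.

μ = 139.68, τ = 0.000204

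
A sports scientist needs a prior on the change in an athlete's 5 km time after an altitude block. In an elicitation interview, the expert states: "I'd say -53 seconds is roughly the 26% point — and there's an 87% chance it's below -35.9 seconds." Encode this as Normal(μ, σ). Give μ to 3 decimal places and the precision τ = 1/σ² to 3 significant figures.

μ = -46.784, τ = 0.0107

The p-quantile of Normal(μ,σ) is μ + z_p·σ, with z_{0.26} = -0.6433 and z_{0.87} = 1.126.
Eliminate σ: μ = (z₂·x₁ − z₁·x₂)/(z₂ − z₁) = (1.126·-53 − (-0.6433)·-35.9)/1.77 = -46.784.
Then σ = (x₂ − x₁)/(z₂ − z₁) = (-35.9 − -53)/1.77 = 9.662.
Precision τ = 1/σ² = 1/9.662² = 0.0107.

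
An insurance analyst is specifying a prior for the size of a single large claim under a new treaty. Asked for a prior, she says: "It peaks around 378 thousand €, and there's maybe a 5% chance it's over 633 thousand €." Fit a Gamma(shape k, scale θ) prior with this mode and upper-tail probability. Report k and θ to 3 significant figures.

k ≈ 11.5, θ ≈ 36

Gamma(k,θ) with k>1 has mode (k−1)θ, so θ = 378/(k−1).
Need P(X < 633) = 0.95 with θ tied to k this way. Start at k = 2, θ = 378: P(X<633) ≈ 0.499.
Too low — raise k to concentrate. Iterating converges to k ≈ 11.5.
Then θ = 378/(11.5−1) ≈ 36.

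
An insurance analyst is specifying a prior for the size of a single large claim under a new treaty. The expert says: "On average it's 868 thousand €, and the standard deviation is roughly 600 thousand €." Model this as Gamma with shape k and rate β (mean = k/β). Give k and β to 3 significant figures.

For Gamma(k, rate β): mean = k/β, variance = k/β², so CV = 1/√k.
CV = SD/mean = 600/868 = 0.6912, hence k = 1/CV² = 2.09.
Then β = k/mean = 2.09/868 = 0.00241.

k ≈ 2.09, β ≈ 0.00241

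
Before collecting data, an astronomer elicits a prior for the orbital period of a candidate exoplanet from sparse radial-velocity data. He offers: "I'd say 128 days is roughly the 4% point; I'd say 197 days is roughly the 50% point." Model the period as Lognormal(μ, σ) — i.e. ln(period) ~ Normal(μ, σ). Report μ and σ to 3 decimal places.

If T ~ Lognormal(μ,σ) then ln T ~ Normal(μ,σ), so the p-quantile of ln T is μ + z_p·σ.
ln(128) = 4.852 and ln(197) = 5.283; z_{0.04} = -1.751, z_{0.5} = 0.
σ = (5.283 − 4.852)/(0 − (-1.751)) = 0.246.
μ = 4.852 − (-1.751)·0.246 = 5.283.

μ ≈ 5.283, σ ≈ 0.246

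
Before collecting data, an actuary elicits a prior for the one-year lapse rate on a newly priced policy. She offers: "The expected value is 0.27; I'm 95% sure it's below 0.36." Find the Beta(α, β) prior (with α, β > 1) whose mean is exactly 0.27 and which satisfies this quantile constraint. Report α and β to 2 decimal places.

α ≈ 19.04, β ≈ 51.49

With mean 0.27 fixed, write α = 0.27s, β = 0.73s where s = α+β.
Need P(θ < 0.36) = 0.95 under Beta(0.27s, 0.73s). Normal approximation: (q−m)/√(m(1−m)/s) ≈ z_{0.95} = 1.64, so s ≈ 0.27·0.73·(1.64)²/(0.36−0.27)² = 65.8.
At s = 65.8: P(θ<0.36) ≈ 0.944. Adjusting to match 0.95 gives s ≈ 70.53.
So α = 0.27·70.53 ≈ 19.04, β = 0.73·70.53 ≈ 51.49.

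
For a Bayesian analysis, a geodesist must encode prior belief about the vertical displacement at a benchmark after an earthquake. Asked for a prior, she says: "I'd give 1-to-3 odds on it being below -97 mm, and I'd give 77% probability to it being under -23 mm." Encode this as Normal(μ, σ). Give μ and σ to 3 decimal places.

The p-quantile of Normal(μ,σ) is μ + z_p·σ, with z_{0.25} = -0.6745 and z_{0.77} = 0.7388.
Eliminate σ: μ = (z₂·x₁ − z₁·x₂)/(z₂ − z₁) = (0.7388·-97 − (-0.6745)·-23)/1.413 = -61.685.
Then σ = (x₂ − x₁)/(z₂ − z₁) = (-23 − -97)/1.413 = 52.358.

μ = -61.685, σ = 52.358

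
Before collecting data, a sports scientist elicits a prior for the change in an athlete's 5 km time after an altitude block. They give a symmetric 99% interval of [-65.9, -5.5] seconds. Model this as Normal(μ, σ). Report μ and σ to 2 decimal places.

μ = -35.70, σ = 11.72

A symmetric 99% interval runs μ ± z·σ with z = 2.576.
Half-width = 30.2, so σ = 30.2/2.576 = 11.72.
μ is the interval midpoint, -35.70.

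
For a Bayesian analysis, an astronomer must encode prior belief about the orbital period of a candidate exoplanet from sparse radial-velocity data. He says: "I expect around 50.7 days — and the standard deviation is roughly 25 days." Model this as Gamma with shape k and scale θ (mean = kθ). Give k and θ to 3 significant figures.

k ≈ 4.11, θ ≈ 12.3

For Gamma(k, scale θ): mean = kθ, variance = kθ², so CV = 1/√k.
CV = SD/mean = 25/50.7 = 0.4931, hence k = 1/CV² = 4.11.
Then θ = mean/k = 50.7/4.11 = 12.3.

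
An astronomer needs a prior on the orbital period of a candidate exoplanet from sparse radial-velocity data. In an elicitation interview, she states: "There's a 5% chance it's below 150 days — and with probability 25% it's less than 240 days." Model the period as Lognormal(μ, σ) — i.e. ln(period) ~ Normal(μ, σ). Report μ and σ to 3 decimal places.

μ ≈ 5.807, σ ≈ 0.484

If T ~ Lognormal(μ,σ) then ln T ~ Normal(μ,σ), so the p-quantile of ln T is μ + z_p·σ.
ln(150) = 5.011 and ln(240) = 5.481; z_{0.05} = -1.645, z_{0.25} = -0.6745.
σ = (5.481 − 5.011)/(-0.6745 − (-1.645)) = 0.484.
μ = 5.011 − (-1.645)·0.484 = 5.807.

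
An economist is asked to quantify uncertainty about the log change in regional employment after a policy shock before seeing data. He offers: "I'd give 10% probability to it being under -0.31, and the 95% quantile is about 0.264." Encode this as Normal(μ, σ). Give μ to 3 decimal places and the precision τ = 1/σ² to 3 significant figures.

μ = -0.059, τ = 26

For Normal(μ,σ), the p-quantile is μ + z_p·σ. Here z_{0.1} = -1.282, z_{0.95} = 1.645.
So -0.31 = μ − 1.282σ and 0.264 = μ + 1.645σ.
Subtracting: σ = (0.264 − -0.31)/(1.645 − (-1.282)) = 0.196.
Then μ = -0.31 − (-1.282)·0.196 = -0.059.
Precision τ = 1/σ² = 1/0.1961² = 26.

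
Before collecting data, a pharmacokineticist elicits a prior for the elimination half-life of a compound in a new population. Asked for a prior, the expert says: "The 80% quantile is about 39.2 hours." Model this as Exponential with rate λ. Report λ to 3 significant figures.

λ ≈ 0.0411

P(T < 39.2) = 1 − e^(−λ·39.2) = 0.8, so λ = −ln(1−0.8)/39.2 = −ln(0.2)/39.2 = 0.0411.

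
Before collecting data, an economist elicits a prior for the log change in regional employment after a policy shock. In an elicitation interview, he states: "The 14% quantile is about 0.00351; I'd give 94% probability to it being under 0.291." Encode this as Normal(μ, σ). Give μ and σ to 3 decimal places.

For Normal(μ,σ), the p-quantile is μ + z_p·σ. Here z_{0.14} = -1.08, z_{0.94} = 1.555.
So 0.00351 = μ − 1.08σ and 0.291 = μ + 1.555σ.
Subtracting: σ = (0.291 − 0.00351)/(1.555 − (-1.08)) = 0.109.
Then μ = 0.00351 − (-1.08)·0.109 = 0.121.

μ = 0.121, σ = 0.109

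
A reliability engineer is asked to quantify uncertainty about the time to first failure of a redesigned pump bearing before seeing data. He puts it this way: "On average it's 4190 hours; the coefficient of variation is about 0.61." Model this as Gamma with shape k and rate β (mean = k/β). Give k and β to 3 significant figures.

For Gamma(k, rate β): mean = k/β, variance = k/β², so CV = 1/√k.
CV = 0.61, hence k = 1/CV² = 2.69.
Then β = k/mean = 2.69/4190 = 0.000641.

k ≈ 2.69, β ≈ 0.000641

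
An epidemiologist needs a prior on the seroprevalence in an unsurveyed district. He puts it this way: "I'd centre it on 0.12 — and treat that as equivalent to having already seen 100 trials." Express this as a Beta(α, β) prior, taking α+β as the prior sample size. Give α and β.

Under the effective-sample-size interpretation, Beta(α, β) has prior mean α/(α+β) and prior sample size α+β.
So α+β = 100 and α/(α+β) = 0.12, giving α = 0.12·100 = 12 and β = 100 − 12 = 88.

α = 12, β = 88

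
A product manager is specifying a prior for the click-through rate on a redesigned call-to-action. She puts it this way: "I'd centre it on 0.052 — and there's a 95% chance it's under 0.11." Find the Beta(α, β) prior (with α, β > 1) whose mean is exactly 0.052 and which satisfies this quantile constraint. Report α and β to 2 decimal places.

α ≈ 2.71, β ≈ 49.47

With mean 0.052 fixed, write α = 0.052s, β = 0.948s where s = α+β.
Need P(θ < 0.11) = 0.95 under Beta(0.052s, 0.948s). Normal approximation: (q−m)/√(m(1−m)/s) ≈ z_{0.95} = 1.64, so s ≈ 0.052·0.948·(1.64)²/(0.11−0.052)² = 39.6.
At s = 39.6: P(θ<0.11) ≈ 0.931. Adjusting to match 0.95 gives s ≈ 52.19.
So α = 0.052·52.19 ≈ 2.71, β = 0.948·52.19 ≈ 49.47.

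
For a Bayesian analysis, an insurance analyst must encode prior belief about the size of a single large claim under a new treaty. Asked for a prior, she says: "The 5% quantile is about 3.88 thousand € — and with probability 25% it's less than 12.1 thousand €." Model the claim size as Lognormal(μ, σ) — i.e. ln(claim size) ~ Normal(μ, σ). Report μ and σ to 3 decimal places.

μ ≈ 3.284, σ ≈ 1.172

If T ~ Lognormal(μ,σ) then ln T ~ Normal(μ,σ), so the p-quantile of ln T is μ + z_p·σ.
ln(3.88) = 1.356 and ln(12.1) = 2.493; z_{0.05} = -1.645, z_{0.25} = -0.6745.
σ = (2.493 − 1.356)/(-0.6745 − (-1.645)) = 1.172.
μ = 1.356 − (-1.645)·1.172 = 3.284.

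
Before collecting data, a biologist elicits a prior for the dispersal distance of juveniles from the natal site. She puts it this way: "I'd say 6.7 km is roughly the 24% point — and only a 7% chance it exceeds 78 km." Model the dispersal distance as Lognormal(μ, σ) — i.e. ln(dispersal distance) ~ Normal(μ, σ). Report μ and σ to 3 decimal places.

μ ≈ 2.697, σ ≈ 1.125

If T ~ Lognormal(μ,σ) then ln T ~ Normal(μ,σ), so the p-quantile of ln T is μ + z_p·σ.
ln(6.7) = 1.902 and ln(78) = 4.357; z_{0.24} = -0.7063, z_{0.93} = 1.476.
σ = (4.357 − 1.902)/(1.476 − (-0.7063)) = 1.125.
μ = 1.902 − (-0.7063)·1.125 = 2.697.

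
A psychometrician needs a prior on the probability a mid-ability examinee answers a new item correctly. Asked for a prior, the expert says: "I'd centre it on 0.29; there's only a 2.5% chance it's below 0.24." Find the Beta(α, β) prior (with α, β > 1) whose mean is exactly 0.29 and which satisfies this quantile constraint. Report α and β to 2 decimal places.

With mean 0.29 fixed, write α = 0.29s, β = 0.71s where s = α+β.
Need P(θ < 0.24) = 0.025 under Beta(0.29s, 0.71s). Normal approximation: (q−m)/√(m(1−m)/s) ≈ z_{0.025} = -1.96, so s ≈ 0.29·0.71·(-1.96)²/(0.24−0.29)² = 316.4.
At s = 316.4: P(θ<0.24) ≈ 0.022. Adjusting to match 0.025 gives s ≈ 298.60.
So α = 0.29·298.60 ≈ 86.59, β = 0.71·298.60 ≈ 212.00.

α ≈ 86.59, β ≈ 212.00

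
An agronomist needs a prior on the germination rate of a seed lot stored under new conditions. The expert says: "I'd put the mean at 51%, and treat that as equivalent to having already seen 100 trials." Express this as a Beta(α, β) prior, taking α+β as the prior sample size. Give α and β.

Under the effective-sample-size interpretation, Beta(α, β) has prior mean α/(α+β) and prior sample size α+β.
So α+β = 100 and α/(α+β) = 0.51, giving α = 0.51·100 = 51 and β = 100 − 51 = 49.

α = 51, β = 49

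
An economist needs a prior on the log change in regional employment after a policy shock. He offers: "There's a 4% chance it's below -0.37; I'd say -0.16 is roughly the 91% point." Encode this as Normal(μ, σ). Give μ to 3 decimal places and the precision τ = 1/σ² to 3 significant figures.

μ = -0.251, τ = 217

The p-quantile of Normal(μ,σ) is μ + z_p·σ, with z_{0.04} = -1.751 and z_{0.91} = 1.341.
Eliminate σ: μ = (z₂·x₁ − z₁·x₂)/(z₂ − z₁) = (1.341·-0.37 − (-1.751)·-0.16)/3.091 = -0.251.
Then σ = (x₂ − x₁)/(z₂ − z₁) = (-0.16 − -0.37)/3.091 = 0.068.
Precision τ = 1/σ² = 1/0.06793² = 217.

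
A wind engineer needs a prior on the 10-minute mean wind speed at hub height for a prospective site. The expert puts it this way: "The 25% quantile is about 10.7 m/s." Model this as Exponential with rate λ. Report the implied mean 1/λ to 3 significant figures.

mean ≈ 37.2 m/s

P(T < 10.7) = 1 − e^(−λ·10.7) = 0.25, so λ = −ln(1−0.25)/10.7 = −ln(0.75)/10.7 = 0.0269.
Mean = 1/λ = 37.2 m/s.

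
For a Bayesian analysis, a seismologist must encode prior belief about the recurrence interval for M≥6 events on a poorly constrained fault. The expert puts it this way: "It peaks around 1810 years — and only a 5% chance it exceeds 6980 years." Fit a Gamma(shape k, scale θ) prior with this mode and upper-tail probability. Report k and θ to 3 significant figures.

k ≈ 2.39, θ ≈ 1300

Gamma(k,θ) with k>1 has mode (k−1)θ, so θ = 1810/(k−1).
Need P(X < 6980) = 0.95 with θ tied to k this way. Start at k = 2, θ = 1810: P(X<6980) ≈ 0.897.
Too low — raise k to concentrate. Iterating converges to k ≈ 2.39.
Then θ = 1810/(2.39−1) ≈ 1300.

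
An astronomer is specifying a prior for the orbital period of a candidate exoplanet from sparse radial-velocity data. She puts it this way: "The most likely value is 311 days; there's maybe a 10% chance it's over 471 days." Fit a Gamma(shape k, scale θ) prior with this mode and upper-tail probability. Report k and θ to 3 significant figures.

Gamma(k,θ) with k>1 has mode (k−1)θ, so θ = 311/(k−1).
Need P(X < 471) = 0.9 with θ tied to k this way. Start at k = 2, θ = 311: P(X<471) ≈ 0.447.
Too low — raise k to concentrate. Iterating converges to k ≈ 11.8.
Then θ = 311/(11.8−1) ≈ 28.8.

k ≈ 11.8, θ ≈ 28.8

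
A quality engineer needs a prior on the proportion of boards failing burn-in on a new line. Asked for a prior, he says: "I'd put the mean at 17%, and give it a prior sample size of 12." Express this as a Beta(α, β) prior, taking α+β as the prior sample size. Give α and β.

Under the effective-sample-size interpretation, Beta(α, β) has prior mean α/(α+β) and prior sample size α+β.
So α+β = 12 and α/(α+β) = 0.17, giving α = 0.17·12 = 2.04 and β = 12 − 2.04 = 9.96.

α = 2.04, β = 9.96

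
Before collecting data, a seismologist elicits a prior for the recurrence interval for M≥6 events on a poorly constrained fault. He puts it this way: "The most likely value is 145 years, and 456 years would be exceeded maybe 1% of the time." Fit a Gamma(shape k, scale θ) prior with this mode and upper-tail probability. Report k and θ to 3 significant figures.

Gamma(k,θ) with k>1 has mode (k−1)θ, so θ = 145/(k−1).
Need P(X < 456) = 0.99 with θ tied to k this way. Start at k = 2, θ = 145: P(X<456) ≈ 0.821.
Too low — raise k to concentrate. Iterating converges to k ≈ 4.39.
Then θ = 145/(4.39−1) ≈ 42.8.

k ≈ 4.39, θ ≈ 42.8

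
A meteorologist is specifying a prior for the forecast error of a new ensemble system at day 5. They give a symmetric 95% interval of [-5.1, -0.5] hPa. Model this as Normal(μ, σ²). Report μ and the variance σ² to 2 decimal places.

μ = -2.80, σ² = 1.38

A symmetric 95% interval runs μ ± z·σ with z = 1.96.
Half-width = 2.3, so σ = 2.3/1.96 = 1.173 and σ² = 1.38.
μ is the interval midpoint, -2.80.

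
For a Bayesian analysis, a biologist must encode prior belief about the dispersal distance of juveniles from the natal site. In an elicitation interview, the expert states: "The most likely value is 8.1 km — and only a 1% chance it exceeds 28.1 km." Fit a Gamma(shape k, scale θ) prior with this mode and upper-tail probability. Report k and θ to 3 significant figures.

k ≈ 3.81, θ ≈ 2.89

Gamma(k,θ) with k>1 has mode (k−1)θ, so θ = 8.1/(k−1).
Need P(X < 28.1) = 0.99 with θ tied to k this way. Start at k = 2, θ = 8.1: P(X<28.1) ≈ 0.861.
Too low — raise k to concentrate. Iterating converges to k ≈ 3.81.
Then θ = 8.1/(3.81−1) ≈ 2.89.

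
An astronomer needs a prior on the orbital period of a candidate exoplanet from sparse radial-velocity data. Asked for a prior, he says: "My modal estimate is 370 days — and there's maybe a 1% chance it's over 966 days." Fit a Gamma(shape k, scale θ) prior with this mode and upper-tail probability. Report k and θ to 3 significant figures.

k ≈ 6.05, θ ≈ 73.3

Gamma(k,θ) with k>1 has mode (k−1)θ, so θ = 370/(k−1).
Need P(X < 966) = 0.99 with θ tied to k this way. Start at k = 2, θ = 370: P(X<966) ≈ 0.735.
Too low — raise k to concentrate. Iterating converges to k ≈ 6.05.
Then θ = 370/(6.05−1) ≈ 73.3.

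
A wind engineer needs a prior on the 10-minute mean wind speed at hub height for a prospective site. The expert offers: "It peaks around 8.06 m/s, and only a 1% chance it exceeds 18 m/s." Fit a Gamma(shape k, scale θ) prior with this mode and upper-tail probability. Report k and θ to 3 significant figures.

Gamma(k,θ) with k>1 has mode (k−1)θ, so θ = 8.06/(k−1).
Need P(X < 18) = 0.99 with θ tied to k this way. Start at k = 2, θ = 8.06: P(X<18) ≈ 0.653.
Too low — raise k to concentrate. Iterating converges to k ≈ 8.45.
Then θ = 8.06/(8.45−1) ≈ 1.08.

k ≈ 8.45, θ ≈ 1.08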